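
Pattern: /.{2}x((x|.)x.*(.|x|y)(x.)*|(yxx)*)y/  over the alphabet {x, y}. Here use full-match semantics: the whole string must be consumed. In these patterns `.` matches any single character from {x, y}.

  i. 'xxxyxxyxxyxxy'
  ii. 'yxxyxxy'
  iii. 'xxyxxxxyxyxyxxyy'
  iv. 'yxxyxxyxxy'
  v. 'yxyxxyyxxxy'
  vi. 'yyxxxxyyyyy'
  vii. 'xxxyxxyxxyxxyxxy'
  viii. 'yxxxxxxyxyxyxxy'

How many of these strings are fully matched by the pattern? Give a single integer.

6

i → match
ii → match
iii → no match
iv → match
v → no match
vi → match
vii → match
viii → match
Total matched: 6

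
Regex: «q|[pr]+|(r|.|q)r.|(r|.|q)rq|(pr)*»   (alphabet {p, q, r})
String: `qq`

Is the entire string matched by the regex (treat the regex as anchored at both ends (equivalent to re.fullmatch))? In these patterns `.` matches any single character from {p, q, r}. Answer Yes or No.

No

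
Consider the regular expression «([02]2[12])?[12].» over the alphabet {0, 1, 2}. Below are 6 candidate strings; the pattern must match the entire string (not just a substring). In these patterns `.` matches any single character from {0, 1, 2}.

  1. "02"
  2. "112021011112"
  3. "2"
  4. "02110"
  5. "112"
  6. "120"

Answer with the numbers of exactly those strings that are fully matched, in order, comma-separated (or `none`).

1. "02" → no match
2. "112021011112" → no match
3. "2" → no match
4. "02110" → match
5. "112" → no match
6. "120" → no match

4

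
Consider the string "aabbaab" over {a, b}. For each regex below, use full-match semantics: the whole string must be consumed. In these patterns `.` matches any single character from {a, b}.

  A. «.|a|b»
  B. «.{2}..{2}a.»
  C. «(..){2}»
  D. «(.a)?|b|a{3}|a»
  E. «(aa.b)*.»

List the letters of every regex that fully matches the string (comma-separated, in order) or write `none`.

B

A → no match
B → match
C → no match
D → no match
E → no match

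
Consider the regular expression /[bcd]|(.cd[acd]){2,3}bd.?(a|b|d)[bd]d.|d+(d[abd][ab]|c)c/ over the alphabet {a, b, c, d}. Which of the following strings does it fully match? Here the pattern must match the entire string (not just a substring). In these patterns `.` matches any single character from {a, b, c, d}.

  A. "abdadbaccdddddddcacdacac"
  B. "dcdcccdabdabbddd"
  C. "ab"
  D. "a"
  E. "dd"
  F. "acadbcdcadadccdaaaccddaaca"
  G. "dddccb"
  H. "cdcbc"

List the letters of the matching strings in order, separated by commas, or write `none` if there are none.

none

A → no match
B → no match
C. "ab" → no match
D. "a" → no match
E. "dd" → no match
F → no match
G. "dddccb" → no match
H. "cdcbc" → no match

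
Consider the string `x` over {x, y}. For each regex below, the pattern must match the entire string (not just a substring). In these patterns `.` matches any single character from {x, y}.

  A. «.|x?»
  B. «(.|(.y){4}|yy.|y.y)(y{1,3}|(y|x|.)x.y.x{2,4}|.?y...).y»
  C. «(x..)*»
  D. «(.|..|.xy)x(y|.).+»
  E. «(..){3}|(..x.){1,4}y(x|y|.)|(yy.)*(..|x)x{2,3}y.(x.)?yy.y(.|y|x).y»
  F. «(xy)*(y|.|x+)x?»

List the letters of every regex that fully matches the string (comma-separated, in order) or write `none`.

A → match
B → no match — must end with `y`
C → no match
D → no match
E → no match
F → match

A, F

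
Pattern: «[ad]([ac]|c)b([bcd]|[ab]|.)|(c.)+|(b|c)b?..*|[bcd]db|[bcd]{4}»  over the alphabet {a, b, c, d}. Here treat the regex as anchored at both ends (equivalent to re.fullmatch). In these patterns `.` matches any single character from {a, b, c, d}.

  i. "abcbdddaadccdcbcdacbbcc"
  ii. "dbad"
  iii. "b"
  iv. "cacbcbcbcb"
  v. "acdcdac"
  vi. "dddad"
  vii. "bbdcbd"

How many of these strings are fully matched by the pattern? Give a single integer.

i → no match
ii → no match
iii → no match
iv → match
v → no match
vi → no match
vii → match
Total matched: 2

2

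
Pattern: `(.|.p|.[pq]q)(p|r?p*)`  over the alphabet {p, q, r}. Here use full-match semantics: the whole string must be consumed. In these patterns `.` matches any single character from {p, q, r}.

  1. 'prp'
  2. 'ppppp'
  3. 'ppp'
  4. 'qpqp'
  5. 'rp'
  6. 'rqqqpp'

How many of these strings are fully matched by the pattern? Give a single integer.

1 → match
2 → match
3 → match
4 → match
5 → match
6 → no match
Total matched: 5

5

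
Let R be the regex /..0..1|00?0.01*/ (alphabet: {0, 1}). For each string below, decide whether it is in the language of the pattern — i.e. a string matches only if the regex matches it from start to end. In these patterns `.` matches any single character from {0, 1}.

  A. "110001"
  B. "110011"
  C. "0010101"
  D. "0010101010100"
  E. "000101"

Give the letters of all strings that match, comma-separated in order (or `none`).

A, B, E

A → match
B → match
C → no match
D → no match
E → match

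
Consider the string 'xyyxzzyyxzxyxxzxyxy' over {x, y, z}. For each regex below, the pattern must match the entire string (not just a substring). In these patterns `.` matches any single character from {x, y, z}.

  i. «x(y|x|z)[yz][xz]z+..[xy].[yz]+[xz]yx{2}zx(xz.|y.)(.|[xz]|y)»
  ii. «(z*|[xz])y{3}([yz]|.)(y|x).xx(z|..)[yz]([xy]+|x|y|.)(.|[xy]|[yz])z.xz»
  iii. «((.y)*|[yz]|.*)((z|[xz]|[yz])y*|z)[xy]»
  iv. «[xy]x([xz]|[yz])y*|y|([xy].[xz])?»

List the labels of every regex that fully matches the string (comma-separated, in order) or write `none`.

i → match
ii → no match — must end with 'xz'
iii → match
iv → no match

i, iii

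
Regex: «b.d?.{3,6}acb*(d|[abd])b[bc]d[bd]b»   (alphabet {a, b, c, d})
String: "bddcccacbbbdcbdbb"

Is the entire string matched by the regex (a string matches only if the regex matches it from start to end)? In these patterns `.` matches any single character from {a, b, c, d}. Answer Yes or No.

No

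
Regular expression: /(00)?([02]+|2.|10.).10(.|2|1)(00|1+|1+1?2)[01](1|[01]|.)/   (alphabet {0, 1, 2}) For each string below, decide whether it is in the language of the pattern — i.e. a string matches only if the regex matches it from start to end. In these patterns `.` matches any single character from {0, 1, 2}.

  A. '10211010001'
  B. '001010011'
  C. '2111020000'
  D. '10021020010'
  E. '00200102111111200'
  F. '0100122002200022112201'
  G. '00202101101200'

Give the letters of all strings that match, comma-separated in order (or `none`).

A → match
B → match
C → match
D → match
E → match
F → no match
G → no match

A, B, C, D, E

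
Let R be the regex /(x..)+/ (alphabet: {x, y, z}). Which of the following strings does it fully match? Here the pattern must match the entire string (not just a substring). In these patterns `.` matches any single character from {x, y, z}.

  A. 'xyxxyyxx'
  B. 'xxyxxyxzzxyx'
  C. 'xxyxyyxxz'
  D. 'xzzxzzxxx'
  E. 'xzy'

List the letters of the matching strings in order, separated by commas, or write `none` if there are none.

A → no match
B → match
C → match
D → match
E → match

B, C, D, E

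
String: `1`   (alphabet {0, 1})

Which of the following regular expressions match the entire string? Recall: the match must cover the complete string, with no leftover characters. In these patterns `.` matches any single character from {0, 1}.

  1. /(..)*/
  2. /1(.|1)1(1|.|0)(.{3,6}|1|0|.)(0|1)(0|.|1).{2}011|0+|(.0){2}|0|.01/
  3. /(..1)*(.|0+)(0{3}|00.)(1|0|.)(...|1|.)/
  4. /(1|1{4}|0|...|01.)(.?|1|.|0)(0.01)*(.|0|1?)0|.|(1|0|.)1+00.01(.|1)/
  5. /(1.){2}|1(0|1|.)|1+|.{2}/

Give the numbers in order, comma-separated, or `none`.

4, 5

1 → no match
2 → no match
3 → no match
4 → match
5 → match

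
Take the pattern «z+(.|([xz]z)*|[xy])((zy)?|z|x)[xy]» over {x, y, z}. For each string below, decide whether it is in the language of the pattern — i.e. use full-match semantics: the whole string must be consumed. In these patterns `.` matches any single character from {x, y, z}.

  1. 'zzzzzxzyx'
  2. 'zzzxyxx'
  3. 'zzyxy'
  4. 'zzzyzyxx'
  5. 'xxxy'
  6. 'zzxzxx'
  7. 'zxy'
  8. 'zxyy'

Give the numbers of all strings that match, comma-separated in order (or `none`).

1 → match
2 → no match
3 → match
4 → no match
5 → no match — must start with 'z'
6 → match
7 → match
8 → no match

1, 3, 6, 7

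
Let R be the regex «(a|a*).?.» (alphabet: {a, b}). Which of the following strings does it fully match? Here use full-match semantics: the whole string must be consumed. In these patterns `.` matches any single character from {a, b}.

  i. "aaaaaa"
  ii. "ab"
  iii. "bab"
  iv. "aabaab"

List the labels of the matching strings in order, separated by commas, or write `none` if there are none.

i, ii

i → match
ii → match
iii → no match
iv → no match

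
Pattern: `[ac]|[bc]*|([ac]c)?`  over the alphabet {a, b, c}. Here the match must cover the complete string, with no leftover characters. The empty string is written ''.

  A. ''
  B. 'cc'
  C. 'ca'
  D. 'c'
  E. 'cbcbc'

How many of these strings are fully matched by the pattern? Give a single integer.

4

A. '' → match
B. 'cc' → match
C. 'ca' → no match
D. 'c' → match
E. 'cbcbc' → match
Total matched: 4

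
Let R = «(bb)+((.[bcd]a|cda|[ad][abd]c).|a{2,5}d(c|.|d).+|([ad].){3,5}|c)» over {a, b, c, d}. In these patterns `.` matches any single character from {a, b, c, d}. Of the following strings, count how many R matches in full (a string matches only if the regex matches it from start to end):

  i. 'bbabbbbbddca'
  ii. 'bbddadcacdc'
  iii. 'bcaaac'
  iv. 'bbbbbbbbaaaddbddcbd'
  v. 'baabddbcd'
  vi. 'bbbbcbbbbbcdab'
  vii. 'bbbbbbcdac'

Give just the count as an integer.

i → no match
ii → no match
iii → no match — must start with 'bb'
iv → match
v → no match — must start with 'bb'
vi → no match
vii → match
Total matched: 2

2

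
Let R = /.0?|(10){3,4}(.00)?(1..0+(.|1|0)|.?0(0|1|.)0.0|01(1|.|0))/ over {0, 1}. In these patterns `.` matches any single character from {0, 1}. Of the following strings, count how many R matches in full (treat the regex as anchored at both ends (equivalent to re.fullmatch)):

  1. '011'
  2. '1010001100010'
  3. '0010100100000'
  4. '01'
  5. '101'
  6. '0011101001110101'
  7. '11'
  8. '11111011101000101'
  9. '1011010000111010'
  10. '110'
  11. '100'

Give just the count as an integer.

1 → no match
2 → no match
3 → no match
4 → no match
5 → no match
6 → no match
7 → no match
8 → no match
9 → no match
10 → no match
11 → no match
Total matched: 0

0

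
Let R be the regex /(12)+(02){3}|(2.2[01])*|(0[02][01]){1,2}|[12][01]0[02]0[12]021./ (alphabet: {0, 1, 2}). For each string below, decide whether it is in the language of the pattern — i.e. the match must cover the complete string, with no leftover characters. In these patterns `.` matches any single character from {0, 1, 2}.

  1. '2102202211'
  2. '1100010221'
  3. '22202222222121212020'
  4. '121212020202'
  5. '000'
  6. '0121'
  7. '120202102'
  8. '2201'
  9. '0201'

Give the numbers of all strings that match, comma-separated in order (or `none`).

1 → no match
2 → no match
3 → no match
4 → match
5 → match
6 → no match
7 → no match
8 → no match
9 → no match

4, 5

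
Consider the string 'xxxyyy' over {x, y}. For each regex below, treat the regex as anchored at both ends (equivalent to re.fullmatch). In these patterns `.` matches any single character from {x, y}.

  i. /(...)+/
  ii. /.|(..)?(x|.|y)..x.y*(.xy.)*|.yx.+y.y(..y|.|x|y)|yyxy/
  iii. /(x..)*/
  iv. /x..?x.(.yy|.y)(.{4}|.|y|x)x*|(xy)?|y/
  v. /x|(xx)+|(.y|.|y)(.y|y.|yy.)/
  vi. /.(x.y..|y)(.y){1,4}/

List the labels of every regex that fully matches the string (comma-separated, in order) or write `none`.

i

i → match
ii → no match
iii → no match
iv → no match
v → no match
vi → no match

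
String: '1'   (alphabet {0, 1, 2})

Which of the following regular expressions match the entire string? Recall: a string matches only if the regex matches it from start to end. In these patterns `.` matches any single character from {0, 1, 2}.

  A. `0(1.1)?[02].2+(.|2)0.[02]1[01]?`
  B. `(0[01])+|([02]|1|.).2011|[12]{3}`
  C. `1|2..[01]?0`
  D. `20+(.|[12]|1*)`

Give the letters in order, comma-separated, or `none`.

C

A → no match — must start with '0'
B → no match
C → match
D → no match — must start with '20'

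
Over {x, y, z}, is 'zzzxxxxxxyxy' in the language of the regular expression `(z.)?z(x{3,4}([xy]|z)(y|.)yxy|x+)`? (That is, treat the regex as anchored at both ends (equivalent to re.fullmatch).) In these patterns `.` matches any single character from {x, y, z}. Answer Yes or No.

Yes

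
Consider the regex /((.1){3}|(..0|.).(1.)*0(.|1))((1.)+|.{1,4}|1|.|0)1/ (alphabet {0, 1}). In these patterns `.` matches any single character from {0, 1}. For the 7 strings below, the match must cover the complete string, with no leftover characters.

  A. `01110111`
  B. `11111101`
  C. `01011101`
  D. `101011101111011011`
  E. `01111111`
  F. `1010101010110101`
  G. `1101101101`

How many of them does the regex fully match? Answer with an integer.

A → match
B → match
C → match
D → match
E → match
F → match
G → no match
Total matched: 6

6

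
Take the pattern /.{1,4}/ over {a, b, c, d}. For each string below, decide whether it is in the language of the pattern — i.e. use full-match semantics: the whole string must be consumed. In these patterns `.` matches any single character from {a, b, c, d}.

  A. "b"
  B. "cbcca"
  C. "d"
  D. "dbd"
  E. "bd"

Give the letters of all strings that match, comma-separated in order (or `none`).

A, C, D, E

A. "b" → match
B. "cbcca" → no match
C. "d" → match
D. "dbd" → match
E. "bd" → match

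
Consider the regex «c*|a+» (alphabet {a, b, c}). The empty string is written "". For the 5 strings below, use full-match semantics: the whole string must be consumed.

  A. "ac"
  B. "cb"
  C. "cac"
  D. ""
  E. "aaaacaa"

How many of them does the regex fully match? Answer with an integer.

A → no match
B → no match
C → no match
D → match
E → no match
Total matched: 1

1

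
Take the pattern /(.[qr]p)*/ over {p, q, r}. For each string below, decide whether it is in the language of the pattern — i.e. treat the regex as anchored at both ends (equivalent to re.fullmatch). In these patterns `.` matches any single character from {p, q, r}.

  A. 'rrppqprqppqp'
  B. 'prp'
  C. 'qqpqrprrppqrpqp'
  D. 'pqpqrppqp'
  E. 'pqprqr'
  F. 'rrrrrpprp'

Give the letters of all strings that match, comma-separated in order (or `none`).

A → match
B → match
C → no match
D → match
E → no match
F → no match

A, B, D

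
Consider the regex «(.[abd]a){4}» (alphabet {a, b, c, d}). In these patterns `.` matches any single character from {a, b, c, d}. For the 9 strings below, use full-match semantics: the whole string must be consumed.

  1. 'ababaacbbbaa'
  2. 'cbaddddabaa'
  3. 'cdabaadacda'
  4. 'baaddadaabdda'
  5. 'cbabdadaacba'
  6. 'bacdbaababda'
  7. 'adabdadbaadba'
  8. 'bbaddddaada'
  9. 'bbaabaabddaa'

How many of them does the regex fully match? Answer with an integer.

1 → no match
2 → no match
3 → no match
4 → no match
5 → match
6 → no match
7 → no match
8 → no match
9 → no match
Total matched: 1

1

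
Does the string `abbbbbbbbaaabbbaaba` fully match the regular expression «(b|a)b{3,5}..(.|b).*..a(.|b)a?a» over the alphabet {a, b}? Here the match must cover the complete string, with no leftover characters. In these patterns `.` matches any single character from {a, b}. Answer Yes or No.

Yes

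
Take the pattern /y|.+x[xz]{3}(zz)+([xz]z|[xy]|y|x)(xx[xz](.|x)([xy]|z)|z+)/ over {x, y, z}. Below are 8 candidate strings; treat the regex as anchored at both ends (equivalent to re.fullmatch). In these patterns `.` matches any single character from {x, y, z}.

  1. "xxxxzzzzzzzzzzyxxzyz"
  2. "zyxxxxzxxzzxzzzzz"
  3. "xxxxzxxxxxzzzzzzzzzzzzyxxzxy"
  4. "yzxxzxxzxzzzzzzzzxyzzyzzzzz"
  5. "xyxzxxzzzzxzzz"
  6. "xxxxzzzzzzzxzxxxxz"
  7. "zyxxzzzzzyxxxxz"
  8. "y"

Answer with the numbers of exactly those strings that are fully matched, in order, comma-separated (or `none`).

1, 2, 3, 5, 6, 7, 8

1 → match
2 → match
3 → match
4 → no match
5 → match
6 → match
7 → match
8 → match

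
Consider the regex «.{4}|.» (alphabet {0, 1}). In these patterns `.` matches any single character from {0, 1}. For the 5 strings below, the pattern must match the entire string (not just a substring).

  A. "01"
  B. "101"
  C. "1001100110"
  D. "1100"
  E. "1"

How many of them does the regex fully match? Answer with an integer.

A → no match
B → no match
C → no match
D → match
E → match
Total matched: 2

2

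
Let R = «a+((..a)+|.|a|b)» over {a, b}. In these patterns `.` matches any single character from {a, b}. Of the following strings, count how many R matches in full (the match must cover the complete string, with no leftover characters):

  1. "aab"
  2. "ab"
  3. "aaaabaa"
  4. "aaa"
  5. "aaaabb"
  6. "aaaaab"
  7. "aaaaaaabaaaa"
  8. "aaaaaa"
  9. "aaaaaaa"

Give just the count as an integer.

8

1 → match
2 → match
3 → match
4 → match
5 → no match
6 → match
7 → match
8 → match
9 → match
Total matched: 8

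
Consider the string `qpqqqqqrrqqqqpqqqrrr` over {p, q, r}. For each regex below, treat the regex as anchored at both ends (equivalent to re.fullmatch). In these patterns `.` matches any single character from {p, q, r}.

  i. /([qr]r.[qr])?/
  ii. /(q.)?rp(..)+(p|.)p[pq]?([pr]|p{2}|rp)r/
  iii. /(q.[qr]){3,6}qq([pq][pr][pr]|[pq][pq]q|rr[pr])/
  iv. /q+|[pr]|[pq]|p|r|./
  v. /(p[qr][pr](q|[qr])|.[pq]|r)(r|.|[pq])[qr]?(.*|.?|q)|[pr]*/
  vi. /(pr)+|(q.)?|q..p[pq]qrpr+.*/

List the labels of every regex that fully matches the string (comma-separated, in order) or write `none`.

iii, v

i → no match
ii → no match
iii → match
iv → no match
v → match
vi → no match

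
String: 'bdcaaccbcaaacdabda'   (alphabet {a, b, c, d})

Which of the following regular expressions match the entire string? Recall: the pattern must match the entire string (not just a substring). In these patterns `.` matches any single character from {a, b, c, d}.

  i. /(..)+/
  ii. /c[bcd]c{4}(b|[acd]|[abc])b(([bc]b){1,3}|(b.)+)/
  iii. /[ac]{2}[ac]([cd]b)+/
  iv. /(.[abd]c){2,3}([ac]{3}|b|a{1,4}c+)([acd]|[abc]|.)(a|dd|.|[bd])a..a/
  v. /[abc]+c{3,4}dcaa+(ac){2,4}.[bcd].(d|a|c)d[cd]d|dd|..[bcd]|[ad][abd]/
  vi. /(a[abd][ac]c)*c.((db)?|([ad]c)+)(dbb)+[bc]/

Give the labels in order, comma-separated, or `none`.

i → match
ii → no match — must start with 'c'
iii → no match — must end with 'b'
iv → match
v → no match
vi → no match

i, iv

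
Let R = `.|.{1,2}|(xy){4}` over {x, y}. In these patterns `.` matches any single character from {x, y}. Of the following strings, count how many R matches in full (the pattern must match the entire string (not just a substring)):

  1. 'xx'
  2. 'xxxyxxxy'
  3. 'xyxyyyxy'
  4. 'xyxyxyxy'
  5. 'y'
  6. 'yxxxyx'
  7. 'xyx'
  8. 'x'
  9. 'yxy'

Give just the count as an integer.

4

1 → match
2 → no match
3 → no match
4 → match
5 → match
6 → no match
7 → no match
8 → match
9 → no match
Total matched: 4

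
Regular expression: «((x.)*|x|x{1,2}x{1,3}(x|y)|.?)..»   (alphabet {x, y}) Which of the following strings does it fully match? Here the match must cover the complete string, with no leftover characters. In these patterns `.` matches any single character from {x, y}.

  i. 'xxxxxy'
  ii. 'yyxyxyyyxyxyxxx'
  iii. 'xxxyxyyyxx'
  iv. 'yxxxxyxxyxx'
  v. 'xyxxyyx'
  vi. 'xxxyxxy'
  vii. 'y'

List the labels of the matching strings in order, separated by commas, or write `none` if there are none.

i. 'xxxxxy' → match
ii → no match
iii. 'xxxyxyyyxx' → no match
iv. 'yxxxxyxxyxx' → no match
v. 'xyxxyyx' → no match
vi. 'xxxyxxy' → no match
vii. 'y' → no match

i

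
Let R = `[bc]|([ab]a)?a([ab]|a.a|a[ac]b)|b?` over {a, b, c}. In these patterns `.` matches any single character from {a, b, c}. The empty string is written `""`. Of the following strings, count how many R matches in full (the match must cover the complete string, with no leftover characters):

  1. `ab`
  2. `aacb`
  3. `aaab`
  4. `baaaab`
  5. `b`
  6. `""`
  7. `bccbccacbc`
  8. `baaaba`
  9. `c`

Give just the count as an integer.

1 → match
2 → match
3 → match
4 → match
5 → match
6 → match
7 → no match
8 → match
9 → match
Total matched: 8

8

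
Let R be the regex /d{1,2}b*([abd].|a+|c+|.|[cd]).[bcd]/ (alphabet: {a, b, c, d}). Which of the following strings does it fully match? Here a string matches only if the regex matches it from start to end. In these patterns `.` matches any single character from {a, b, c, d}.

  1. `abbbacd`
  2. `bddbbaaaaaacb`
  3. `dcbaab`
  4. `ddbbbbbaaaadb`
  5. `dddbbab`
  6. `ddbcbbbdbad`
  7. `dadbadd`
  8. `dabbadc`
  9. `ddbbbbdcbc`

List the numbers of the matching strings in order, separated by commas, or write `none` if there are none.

1. `abbbacd` → no match — must start with `d`
2 → no match — must start with `d`
3. `dcbaab` → no match
4 → match
5. `dddbbab` → no match
6. `ddbcbbbdbad` → no match
7. `dadbadd` → no match
8. `dabbadc` → no match
9. `ddbbbbdcbc` → match

4, 9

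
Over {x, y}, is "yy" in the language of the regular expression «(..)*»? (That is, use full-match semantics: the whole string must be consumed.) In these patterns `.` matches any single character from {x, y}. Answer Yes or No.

Yes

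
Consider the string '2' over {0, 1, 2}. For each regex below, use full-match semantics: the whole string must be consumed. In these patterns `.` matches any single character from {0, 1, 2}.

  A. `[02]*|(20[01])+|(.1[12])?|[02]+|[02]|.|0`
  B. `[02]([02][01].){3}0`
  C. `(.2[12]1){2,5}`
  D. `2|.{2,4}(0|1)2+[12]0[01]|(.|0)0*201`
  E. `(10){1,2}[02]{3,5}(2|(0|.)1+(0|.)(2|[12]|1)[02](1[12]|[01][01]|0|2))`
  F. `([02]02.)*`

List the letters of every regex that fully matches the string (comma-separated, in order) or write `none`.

A, D

A → match
B → no match — must end with '0'
C → no match — must end with '1'
D → match
E → no match — must start with '10'
F → no match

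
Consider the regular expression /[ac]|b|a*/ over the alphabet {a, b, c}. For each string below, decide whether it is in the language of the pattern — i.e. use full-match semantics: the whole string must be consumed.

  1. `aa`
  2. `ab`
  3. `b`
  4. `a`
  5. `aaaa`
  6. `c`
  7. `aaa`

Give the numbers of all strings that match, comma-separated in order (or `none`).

1 → match
2 → no match
3 → match
4 → match
5 → match
6 → match
7 → match

1, 3, 4, 5, 6, 7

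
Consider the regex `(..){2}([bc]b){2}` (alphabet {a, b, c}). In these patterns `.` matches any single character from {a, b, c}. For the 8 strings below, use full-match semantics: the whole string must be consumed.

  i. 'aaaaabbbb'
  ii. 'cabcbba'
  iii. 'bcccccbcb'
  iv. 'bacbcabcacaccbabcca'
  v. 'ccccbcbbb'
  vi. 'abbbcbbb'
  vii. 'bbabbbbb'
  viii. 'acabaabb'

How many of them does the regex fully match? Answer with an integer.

2

i. 'aaaaabbbb' → no match
ii. 'cabcbba' → no match — must end with 'b'
iii. 'bcccccbcb' → no match
iv → no match — must end with 'b'
v. 'ccccbcbbb' → no match
vi. 'abbbcbbb' → match
vii. 'bbabbbbb' → match
viii. 'acabaabb' → no match
Total matched: 2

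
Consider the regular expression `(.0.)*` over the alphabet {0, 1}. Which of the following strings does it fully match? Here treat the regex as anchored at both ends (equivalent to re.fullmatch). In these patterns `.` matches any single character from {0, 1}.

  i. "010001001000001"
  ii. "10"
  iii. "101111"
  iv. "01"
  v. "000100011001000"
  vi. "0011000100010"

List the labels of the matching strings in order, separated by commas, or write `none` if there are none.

i → no match
ii → no match
iii → no match
iv → no match
v → no match
vi → no match

none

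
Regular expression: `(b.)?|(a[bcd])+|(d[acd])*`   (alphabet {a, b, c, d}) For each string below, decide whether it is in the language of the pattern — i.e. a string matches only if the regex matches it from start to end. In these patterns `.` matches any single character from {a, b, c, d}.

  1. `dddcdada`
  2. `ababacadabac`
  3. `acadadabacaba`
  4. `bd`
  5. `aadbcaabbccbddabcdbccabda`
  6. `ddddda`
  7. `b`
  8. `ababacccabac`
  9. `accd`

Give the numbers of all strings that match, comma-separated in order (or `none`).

1, 2, 4, 6

1 → match
2 → match
3 → no match
4 → match
5 → no match
6 → match
7 → no match
8 → no match
9 → no match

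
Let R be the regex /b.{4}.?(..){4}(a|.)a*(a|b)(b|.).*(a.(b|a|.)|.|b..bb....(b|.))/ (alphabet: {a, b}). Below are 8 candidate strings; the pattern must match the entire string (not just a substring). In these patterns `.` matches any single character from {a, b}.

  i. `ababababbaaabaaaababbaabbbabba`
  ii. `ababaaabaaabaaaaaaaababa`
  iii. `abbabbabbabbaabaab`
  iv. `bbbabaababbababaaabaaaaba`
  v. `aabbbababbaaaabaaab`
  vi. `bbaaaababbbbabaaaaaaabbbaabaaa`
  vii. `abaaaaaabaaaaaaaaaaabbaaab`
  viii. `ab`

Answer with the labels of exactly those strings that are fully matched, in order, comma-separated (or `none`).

iv, vi

i → no match — must start with `b`
ii → no match — must start with `b`
iii → no match — must start with `b`
iv → match
v → no match — must start with `b`
vi → match
vii → no match — must start with `b`
viii. `ab` → no match — must start with `b`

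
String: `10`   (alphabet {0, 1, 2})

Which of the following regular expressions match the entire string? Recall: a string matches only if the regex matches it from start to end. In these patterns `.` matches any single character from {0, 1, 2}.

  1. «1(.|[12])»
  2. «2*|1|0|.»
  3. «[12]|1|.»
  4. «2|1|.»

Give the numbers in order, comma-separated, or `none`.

1 → match
2 → no match
3 → no match
4 → no match

1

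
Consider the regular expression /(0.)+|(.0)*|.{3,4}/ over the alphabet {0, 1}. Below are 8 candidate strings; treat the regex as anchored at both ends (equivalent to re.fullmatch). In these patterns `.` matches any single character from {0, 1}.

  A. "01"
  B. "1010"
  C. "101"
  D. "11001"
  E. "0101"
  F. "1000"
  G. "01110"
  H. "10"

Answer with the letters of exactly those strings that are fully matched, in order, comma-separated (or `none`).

A → match
B → match
C → match
D → no match
E → match
F → match
G → no match
H → match

A, B, C, E, F, H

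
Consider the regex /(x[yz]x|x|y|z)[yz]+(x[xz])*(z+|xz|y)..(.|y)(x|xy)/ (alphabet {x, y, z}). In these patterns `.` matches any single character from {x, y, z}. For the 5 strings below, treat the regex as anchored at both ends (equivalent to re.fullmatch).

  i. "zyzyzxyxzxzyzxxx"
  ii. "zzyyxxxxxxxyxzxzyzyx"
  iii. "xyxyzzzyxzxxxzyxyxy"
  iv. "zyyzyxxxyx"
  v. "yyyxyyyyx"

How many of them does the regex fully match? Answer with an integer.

1

i → no match
ii → no match
iii → match
iv → no match
v → no match
Total matched: 1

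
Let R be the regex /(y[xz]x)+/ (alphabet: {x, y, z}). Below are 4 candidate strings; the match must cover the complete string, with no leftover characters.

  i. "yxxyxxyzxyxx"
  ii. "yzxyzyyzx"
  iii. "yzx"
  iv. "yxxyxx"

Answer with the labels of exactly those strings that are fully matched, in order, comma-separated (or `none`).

i → match
ii → no match
iii → match
iv → match

i, iii, iv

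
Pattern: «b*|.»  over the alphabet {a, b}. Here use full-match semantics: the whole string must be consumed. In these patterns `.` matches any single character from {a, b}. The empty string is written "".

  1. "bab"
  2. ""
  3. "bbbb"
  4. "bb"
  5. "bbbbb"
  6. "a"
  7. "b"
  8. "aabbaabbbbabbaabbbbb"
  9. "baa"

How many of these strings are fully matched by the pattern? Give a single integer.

1. "bab" → no match
2. "" → match
3. "bbbb" → match
4. "bb" → match
5. "bbbbb" → match
6. "a" → match
7. "b" → match
8 → no match
9. "baa" → no match
Total matched: 6

6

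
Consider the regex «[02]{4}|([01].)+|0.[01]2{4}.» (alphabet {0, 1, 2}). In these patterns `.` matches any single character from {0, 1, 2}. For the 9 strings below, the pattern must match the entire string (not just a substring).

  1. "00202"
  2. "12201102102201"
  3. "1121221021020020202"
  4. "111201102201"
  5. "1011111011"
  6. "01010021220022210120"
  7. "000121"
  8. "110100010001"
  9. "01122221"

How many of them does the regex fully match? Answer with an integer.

1 → no match
2 → no match
3 → no match
4 → no match
5 → match
6 → no match
7 → no match
8 → match
9 → match
Total matched: 3

3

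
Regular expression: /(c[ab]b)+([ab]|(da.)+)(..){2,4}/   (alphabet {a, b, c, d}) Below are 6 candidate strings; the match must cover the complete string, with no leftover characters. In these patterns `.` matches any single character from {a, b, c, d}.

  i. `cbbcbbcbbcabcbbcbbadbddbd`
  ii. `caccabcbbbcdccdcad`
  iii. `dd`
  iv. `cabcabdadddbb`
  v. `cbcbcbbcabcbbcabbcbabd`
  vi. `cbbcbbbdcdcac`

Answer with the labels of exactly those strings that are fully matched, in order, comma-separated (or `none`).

i → match
ii → no match
iii → no match — must start with `c`
iv → match
v → no match
vi → match

i, iv, vi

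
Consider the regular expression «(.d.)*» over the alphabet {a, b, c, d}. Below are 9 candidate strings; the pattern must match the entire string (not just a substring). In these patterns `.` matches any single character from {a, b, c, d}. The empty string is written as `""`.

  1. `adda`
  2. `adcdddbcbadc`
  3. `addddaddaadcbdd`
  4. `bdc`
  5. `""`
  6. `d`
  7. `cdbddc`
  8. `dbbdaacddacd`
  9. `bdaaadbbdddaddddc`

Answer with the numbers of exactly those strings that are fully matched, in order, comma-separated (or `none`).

1 → no match
2 → no match
3 → match
4 → match
5 → match
6 → no match
7 → match
8 → no match
9 → no match

3, 4, 5, 7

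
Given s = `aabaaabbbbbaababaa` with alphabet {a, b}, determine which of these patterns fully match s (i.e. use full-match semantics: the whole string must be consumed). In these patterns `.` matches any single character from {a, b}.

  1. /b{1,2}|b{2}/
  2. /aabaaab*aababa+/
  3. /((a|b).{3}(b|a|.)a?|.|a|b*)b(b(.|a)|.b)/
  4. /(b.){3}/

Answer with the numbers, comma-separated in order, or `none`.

1 → no match — must start with `b`
2 → match
3 → no match
4 → no match — must start with `b`

2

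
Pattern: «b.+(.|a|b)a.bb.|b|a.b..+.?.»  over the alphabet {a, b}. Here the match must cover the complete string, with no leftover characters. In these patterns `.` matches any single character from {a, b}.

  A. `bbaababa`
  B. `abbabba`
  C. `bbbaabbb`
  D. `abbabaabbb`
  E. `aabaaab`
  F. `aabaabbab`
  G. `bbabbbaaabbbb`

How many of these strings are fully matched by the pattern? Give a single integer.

6

A → no match
B → match
C → match
D → match
E → match
F → match
G → match
Total matched: 6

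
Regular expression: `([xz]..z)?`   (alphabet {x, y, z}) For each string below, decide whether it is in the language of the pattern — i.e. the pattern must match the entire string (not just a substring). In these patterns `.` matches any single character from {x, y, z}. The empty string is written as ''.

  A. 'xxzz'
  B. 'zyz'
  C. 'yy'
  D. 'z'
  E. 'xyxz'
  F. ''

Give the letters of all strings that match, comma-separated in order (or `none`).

A, E, F

A → match
B → no match
C → no match
D → no match
E → match
F → match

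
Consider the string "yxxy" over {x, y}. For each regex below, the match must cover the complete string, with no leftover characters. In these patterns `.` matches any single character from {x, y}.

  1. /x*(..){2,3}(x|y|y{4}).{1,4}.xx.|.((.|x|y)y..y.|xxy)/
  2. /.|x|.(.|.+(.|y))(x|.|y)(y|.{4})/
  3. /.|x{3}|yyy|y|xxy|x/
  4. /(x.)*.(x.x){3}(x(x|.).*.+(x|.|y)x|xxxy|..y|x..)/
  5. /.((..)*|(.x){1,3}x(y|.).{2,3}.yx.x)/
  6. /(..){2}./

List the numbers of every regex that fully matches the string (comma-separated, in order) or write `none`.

1, 2

1 → match
2 → match
3 → no match
4 → no match
5 → no match
6 → no match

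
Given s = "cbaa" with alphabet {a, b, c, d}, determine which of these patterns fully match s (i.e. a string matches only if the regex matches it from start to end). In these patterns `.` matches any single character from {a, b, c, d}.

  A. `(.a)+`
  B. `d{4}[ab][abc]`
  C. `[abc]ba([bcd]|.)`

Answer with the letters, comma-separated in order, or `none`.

C

A → no match
B → no match — must start with "d"
C → match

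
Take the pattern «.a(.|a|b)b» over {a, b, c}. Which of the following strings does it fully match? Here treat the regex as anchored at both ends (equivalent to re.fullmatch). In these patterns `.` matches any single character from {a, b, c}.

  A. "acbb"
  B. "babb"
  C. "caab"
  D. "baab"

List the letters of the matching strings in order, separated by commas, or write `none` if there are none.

B, C, D

A → no match
B → match
C → match
D → match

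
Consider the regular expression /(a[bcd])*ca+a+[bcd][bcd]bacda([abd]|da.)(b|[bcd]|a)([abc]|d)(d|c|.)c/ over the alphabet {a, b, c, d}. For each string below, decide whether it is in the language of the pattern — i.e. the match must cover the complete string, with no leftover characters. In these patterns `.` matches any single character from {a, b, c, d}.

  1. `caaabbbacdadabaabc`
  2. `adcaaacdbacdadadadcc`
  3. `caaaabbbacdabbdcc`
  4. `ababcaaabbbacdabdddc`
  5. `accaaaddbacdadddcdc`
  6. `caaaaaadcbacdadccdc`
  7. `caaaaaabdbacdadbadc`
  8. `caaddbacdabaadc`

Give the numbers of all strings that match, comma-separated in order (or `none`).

1 → match
2 → match
3 → match
4 → match
5 → no match
6 → match
7 → match
8 → match

1, 2, 3, 4, 6, 7, 8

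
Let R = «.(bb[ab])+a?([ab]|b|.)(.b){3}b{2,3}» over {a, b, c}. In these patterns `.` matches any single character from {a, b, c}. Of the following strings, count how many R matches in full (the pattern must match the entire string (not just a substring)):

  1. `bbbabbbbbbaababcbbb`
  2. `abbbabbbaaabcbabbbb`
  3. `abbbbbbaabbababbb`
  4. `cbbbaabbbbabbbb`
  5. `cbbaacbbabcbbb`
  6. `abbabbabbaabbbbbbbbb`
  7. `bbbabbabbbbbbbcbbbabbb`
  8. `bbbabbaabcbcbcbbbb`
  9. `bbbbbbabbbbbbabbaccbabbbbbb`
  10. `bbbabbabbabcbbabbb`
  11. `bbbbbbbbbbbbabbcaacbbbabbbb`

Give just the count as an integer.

1 → match
2 → no match
3 → match
4 → match
5 → match
6 → match
7 → match
8 → match
9 → no match
10 → no match
11 → no match
Total matched: 7

7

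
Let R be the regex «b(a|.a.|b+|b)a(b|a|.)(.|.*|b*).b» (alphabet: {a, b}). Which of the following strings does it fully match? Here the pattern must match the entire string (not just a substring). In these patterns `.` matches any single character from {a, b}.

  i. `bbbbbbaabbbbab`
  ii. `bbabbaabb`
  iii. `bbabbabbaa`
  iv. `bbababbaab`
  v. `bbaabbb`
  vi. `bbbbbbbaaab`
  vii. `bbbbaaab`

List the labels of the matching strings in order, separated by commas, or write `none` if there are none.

i, ii, iv, v, vi, vii

i → match
ii → match
iii → no match — must end with `b`
iv → match
v → match
vi → match
vii → match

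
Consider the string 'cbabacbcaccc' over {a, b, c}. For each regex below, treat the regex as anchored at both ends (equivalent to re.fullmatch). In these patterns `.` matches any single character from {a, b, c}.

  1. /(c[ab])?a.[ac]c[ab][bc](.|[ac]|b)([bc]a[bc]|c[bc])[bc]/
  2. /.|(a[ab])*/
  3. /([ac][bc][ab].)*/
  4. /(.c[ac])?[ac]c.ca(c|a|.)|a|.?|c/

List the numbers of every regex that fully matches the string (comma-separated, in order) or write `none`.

1

1 → match
2 → no match
3 → no match
4 → no match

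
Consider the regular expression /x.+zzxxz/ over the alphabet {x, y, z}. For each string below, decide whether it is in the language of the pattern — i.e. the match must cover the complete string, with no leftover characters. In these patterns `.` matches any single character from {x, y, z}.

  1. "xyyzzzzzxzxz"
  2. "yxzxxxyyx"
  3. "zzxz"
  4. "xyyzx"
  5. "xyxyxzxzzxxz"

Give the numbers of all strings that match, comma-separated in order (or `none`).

5

1 → no match — must end with "zzxxz"
2 → no match — must start with "x"
3 → no match — must start with "x"
4 → no match — must end with "zzxxz"
5 → match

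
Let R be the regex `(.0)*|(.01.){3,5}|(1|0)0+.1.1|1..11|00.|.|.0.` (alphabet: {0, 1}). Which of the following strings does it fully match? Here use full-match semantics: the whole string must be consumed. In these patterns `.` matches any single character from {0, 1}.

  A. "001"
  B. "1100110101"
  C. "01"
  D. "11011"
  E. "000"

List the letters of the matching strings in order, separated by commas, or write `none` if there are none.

A → match
B → no match
C → no match
D → match
E → match

A, D, E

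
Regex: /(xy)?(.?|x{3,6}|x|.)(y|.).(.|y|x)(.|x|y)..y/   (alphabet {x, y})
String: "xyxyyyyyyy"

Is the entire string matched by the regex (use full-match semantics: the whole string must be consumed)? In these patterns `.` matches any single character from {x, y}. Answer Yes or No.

Yes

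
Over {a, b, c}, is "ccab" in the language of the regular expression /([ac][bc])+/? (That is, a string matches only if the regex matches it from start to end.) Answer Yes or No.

Yes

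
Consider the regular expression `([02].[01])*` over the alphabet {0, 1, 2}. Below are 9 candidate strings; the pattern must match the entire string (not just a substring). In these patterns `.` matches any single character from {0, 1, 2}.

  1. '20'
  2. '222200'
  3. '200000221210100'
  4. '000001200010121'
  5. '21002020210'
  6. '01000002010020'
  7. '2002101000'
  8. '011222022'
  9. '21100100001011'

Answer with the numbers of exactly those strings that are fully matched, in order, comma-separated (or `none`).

none

1 → no match
2 → no match
3 → no match
4 → no match
5 → no match
6 → no match
7 → no match
8 → no match
9 → no match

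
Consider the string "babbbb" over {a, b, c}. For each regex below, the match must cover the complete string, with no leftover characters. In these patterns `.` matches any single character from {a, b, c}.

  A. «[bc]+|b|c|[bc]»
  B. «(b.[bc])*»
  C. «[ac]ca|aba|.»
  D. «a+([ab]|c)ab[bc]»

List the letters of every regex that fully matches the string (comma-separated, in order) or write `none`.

B

A → no match
B → match
C → no match
D → no match — must start with "a"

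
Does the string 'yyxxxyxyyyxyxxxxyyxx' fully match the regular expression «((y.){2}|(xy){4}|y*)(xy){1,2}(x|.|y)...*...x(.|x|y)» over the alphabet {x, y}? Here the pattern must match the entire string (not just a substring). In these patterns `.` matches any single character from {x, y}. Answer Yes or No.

No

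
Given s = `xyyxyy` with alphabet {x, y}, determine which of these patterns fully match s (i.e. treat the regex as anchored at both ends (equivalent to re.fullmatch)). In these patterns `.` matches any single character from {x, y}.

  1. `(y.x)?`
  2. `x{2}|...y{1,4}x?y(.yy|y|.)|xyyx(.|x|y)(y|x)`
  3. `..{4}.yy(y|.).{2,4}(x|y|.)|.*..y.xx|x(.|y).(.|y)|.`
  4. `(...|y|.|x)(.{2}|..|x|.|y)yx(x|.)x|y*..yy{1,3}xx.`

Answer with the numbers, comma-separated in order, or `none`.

2

1 → no match
2 → match
3 → no match
4 → no match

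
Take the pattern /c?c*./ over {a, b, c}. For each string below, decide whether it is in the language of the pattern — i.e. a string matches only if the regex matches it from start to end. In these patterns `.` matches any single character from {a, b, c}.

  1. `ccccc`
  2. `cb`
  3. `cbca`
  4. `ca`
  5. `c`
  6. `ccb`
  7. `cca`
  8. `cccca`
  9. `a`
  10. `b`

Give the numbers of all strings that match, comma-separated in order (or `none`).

1, 2, 4, 5, 6, 7, 8, 9, 10

1 → match
2 → match
3 → no match
4 → match
5 → match
6 → match
7 → match
8 → match
9 → match
10 → match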